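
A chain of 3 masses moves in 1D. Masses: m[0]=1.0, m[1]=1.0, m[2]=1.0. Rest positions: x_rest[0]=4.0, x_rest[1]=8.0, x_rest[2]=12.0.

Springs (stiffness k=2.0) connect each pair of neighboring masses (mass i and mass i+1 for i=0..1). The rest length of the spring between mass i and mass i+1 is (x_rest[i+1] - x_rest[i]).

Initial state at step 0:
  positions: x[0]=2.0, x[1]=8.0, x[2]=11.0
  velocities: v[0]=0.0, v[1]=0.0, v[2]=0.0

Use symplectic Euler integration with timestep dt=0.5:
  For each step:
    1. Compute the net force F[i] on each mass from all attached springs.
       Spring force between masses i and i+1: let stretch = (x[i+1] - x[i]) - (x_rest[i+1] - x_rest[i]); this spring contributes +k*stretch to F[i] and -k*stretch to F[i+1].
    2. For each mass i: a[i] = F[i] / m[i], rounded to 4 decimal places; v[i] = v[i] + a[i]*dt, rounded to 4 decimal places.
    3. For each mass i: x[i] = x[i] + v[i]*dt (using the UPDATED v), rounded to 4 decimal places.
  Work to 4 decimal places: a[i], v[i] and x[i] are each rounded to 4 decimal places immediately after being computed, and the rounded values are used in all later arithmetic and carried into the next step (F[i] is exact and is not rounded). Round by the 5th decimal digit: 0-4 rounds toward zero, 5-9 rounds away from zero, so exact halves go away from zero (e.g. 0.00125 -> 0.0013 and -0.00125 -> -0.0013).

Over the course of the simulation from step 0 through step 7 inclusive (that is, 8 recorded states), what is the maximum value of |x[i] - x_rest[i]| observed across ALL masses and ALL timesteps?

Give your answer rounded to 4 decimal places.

Step 0: x=[2.0000 8.0000 11.0000] v=[0.0000 0.0000 0.0000]
Step 1: x=[3.0000 6.5000 11.5000] v=[2.0000 -3.0000 1.0000]
Step 2: x=[3.7500 5.7500 11.5000] v=[1.5000 -1.5000 0.0000]
Step 3: x=[3.5000 6.8750 10.6250] v=[-0.5000 2.2500 -1.7500]
Step 4: x=[2.9375 8.1875 9.8750] v=[-1.1250 2.6250 -1.5000]
Step 5: x=[3.0000 7.7188 10.2813] v=[0.1250 -0.9375 0.8125]
Step 6: x=[3.4219 6.1719 11.4063] v=[0.8438 -3.0938 2.2500]
Step 7: x=[3.2188 5.8672 11.9141] v=[-0.4062 -0.6094 1.0156]
Max displacement = 2.2500

Answer: 2.2500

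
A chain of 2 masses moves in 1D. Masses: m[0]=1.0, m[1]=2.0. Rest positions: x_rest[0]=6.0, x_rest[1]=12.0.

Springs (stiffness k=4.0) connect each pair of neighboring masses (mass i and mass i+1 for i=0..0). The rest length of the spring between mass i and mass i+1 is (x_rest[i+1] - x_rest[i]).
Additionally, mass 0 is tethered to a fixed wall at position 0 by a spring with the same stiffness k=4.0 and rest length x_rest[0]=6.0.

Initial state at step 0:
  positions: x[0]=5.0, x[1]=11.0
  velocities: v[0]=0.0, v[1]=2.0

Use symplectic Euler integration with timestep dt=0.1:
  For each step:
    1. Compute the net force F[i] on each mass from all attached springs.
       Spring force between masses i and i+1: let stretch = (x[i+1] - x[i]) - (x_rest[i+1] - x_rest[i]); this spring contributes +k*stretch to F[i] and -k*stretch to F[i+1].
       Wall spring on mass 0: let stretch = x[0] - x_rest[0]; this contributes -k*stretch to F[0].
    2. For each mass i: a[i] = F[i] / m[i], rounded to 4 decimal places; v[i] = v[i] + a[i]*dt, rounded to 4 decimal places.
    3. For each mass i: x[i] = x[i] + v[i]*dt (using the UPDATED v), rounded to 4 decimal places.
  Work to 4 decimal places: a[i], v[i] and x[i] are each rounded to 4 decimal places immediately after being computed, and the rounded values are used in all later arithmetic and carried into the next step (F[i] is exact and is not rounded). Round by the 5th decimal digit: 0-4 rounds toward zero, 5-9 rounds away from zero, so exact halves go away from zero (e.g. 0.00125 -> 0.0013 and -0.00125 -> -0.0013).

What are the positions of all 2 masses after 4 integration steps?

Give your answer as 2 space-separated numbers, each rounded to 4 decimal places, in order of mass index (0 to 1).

Step 0: x=[5.0000 11.0000] v=[0.0000 2.0000]
Step 1: x=[5.0400 11.2000] v=[0.4000 2.0000]
Step 2: x=[5.1248 11.3968] v=[0.8480 1.9680]
Step 3: x=[5.2555 11.5882] v=[1.3069 1.9136]
Step 4: x=[5.4293 11.7729] v=[1.7378 1.8471]

Answer: 5.4293 11.7729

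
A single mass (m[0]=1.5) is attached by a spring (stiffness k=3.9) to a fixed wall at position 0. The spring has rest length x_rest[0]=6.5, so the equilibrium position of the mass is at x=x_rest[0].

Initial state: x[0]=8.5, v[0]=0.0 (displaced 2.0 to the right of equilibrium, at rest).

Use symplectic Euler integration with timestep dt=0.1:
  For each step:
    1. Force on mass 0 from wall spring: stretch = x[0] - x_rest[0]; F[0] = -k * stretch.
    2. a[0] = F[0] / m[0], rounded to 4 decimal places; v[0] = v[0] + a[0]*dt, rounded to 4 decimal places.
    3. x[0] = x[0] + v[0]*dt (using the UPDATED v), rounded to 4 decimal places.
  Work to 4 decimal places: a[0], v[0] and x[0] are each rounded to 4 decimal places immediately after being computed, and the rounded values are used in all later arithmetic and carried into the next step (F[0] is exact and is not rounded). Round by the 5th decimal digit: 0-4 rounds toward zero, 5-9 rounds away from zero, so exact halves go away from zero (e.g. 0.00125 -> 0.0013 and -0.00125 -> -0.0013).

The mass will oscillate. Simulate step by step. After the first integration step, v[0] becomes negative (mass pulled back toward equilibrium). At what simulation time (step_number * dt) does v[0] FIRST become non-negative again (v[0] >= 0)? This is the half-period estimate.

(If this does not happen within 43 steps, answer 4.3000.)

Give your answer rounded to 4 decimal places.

Step 0: x=[8.5000] v=[0.0000]
Step 1: x=[8.4480] v=[-0.5200]
Step 2: x=[8.3454] v=[-1.0265]
Step 3: x=[8.1948] v=[-1.5063]
Step 4: x=[8.0001] v=[-1.9470]
Step 5: x=[7.7664] v=[-2.3370]
Step 6: x=[7.4998] v=[-2.6663]
Step 7: x=[7.2072] v=[-2.9263]
Step 8: x=[6.8962] v=[-3.1102]
Step 9: x=[6.5749] v=[-3.2132]
Step 10: x=[6.2516] v=[-3.2327]
Step 11: x=[5.9348] v=[-3.1681]
Step 12: x=[5.6327] v=[-3.0212]
Step 13: x=[5.3531] v=[-2.7957]
Step 14: x=[5.1034] v=[-2.4975]
Step 15: x=[4.8900] v=[-2.1344]
Step 16: x=[4.7184] v=[-1.7158]
Step 17: x=[4.5931] v=[-1.2526]
Step 18: x=[4.5174] v=[-0.7568]
Step 19: x=[4.4933] v=[-0.2413]
Step 20: x=[4.5213] v=[0.2804]
First v>=0 after going negative at step 20, time=2.0000

Answer: 2.0000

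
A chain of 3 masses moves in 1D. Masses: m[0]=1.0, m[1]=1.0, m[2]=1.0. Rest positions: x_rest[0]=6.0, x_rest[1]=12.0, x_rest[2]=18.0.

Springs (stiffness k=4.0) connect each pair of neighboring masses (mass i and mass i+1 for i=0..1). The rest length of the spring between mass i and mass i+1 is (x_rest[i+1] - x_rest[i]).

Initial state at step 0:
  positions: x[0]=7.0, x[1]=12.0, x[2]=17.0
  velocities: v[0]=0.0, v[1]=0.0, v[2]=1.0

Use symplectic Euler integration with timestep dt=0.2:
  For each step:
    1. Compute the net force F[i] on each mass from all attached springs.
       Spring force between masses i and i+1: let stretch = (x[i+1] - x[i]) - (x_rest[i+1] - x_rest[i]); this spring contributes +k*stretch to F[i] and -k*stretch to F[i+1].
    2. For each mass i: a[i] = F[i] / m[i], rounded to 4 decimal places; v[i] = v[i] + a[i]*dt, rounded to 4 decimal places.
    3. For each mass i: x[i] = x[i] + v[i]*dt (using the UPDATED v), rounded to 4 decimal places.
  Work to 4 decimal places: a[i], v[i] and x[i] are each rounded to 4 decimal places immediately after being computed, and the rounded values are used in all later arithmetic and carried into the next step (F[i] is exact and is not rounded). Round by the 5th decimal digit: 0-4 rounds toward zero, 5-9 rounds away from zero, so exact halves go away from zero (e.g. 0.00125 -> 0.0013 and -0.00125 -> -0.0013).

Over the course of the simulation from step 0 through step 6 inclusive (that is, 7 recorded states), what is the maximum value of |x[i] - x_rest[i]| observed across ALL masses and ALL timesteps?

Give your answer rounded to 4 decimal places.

Answer: 1.4071

Derivation:
Step 0: x=[7.0000 12.0000 17.0000] v=[0.0000 0.0000 1.0000]
Step 1: x=[6.8400 12.0000 17.3600] v=[-0.8000 0.0000 1.8000]
Step 2: x=[6.5456 12.0320 17.8224] v=[-1.4720 0.1600 2.3120]
Step 3: x=[6.1690 12.1126 18.3183] v=[-1.8829 0.4032 2.4797]
Step 4: x=[5.7834 12.2352 18.7813] v=[-1.9280 0.6129 2.3151]
Step 5: x=[5.4701 12.3729 19.1569] v=[-1.5666 0.6883 1.8782]
Step 6: x=[5.3012 12.4916 19.4071] v=[-0.8444 0.5933 1.2510]
Max displacement = 1.4071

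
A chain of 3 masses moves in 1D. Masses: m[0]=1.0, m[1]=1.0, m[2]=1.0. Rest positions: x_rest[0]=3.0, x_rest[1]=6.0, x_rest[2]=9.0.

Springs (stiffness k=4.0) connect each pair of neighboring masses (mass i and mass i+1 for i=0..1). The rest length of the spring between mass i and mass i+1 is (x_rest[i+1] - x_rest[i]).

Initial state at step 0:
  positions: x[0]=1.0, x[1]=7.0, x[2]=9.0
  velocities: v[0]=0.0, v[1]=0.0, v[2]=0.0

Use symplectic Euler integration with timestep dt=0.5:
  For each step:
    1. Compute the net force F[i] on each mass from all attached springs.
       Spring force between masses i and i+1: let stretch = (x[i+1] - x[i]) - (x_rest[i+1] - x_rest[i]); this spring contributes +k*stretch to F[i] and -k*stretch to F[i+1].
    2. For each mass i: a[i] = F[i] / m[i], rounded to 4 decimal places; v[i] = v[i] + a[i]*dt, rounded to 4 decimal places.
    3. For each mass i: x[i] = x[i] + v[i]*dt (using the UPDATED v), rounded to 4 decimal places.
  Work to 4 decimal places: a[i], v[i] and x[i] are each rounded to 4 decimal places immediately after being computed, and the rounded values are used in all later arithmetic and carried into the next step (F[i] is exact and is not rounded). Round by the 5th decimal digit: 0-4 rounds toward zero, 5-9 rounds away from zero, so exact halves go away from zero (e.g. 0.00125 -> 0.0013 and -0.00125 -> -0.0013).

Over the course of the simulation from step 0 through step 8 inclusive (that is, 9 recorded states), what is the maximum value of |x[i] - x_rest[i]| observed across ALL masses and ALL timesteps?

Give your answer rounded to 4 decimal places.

Answer: 3.0000

Derivation:
Step 0: x=[1.0000 7.0000 9.0000] v=[0.0000 0.0000 0.0000]
Step 1: x=[4.0000 3.0000 10.0000] v=[6.0000 -8.0000 2.0000]
Step 2: x=[3.0000 7.0000 7.0000] v=[-2.0000 8.0000 -6.0000]
Step 3: x=[3.0000 7.0000 7.0000] v=[0.0000 0.0000 0.0000]
Step 4: x=[4.0000 3.0000 10.0000] v=[2.0000 -8.0000 6.0000]
Step 5: x=[1.0000 7.0000 9.0000] v=[-6.0000 8.0000 -2.0000]
Step 6: x=[1.0000 7.0000 9.0000] v=[0.0000 0.0000 0.0000]
Step 7: x=[4.0000 3.0000 10.0000] v=[6.0000 -8.0000 2.0000]
Step 8: x=[3.0000 7.0000 7.0000] v=[-2.0000 8.0000 -6.0000]
Max displacement = 3.0000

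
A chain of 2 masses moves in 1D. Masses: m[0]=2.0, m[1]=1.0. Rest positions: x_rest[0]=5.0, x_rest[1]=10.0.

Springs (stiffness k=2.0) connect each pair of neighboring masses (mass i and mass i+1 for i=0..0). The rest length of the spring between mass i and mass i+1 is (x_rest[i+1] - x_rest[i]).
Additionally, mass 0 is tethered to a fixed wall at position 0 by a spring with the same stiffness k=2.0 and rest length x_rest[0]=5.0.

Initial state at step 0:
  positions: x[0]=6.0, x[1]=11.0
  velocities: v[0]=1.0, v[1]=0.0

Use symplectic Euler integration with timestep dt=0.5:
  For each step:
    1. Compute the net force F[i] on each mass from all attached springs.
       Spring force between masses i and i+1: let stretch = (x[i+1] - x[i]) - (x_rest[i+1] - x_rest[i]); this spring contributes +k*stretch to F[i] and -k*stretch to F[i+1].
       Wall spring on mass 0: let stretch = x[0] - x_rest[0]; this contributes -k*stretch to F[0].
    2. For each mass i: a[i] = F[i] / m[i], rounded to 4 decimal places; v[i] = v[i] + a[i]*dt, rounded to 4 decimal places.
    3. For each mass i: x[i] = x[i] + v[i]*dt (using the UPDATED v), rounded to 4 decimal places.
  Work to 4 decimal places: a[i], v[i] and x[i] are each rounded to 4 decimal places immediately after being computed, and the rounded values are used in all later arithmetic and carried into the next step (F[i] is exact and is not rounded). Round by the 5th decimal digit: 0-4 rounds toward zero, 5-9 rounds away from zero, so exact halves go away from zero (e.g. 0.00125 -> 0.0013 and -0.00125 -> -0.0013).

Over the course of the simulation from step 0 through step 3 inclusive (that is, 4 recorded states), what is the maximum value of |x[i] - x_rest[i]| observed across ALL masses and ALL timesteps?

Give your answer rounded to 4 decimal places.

Step 0: x=[6.0000 11.0000] v=[1.0000 0.0000]
Step 1: x=[6.2500 11.0000] v=[0.5000 0.0000]
Step 2: x=[6.1250 11.1250] v=[-0.2500 0.2500]
Step 3: x=[5.7188 11.2500] v=[-0.8125 0.2500]
Max displacement = 1.2500

Answer: 1.2500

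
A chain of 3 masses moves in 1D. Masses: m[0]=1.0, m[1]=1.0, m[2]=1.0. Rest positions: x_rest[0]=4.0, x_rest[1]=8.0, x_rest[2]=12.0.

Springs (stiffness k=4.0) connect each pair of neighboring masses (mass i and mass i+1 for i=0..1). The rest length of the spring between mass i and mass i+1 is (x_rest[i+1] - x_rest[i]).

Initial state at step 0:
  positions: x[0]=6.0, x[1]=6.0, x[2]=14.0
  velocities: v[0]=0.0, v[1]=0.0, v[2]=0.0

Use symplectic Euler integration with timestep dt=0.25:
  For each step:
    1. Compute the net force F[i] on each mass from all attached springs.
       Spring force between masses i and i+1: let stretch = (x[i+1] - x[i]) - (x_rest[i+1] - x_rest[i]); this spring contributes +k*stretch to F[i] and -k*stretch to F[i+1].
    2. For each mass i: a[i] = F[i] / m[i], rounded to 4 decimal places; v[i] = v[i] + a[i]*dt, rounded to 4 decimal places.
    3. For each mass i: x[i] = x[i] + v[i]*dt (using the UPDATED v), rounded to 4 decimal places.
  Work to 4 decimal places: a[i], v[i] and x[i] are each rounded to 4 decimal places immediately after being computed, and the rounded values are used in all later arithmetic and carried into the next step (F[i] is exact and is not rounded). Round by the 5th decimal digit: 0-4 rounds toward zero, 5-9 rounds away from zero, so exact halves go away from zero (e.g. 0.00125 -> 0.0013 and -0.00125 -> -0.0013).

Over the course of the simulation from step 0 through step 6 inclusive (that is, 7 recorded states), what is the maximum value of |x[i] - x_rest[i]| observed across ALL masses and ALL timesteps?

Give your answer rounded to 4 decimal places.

Answer: 3.6250

Derivation:
Step 0: x=[6.0000 6.0000 14.0000] v=[0.0000 0.0000 0.0000]
Step 1: x=[5.0000 8.0000 13.0000] v=[-4.0000 8.0000 -4.0000]
Step 2: x=[3.7500 10.5000 11.7500] v=[-5.0000 10.0000 -5.0000]
Step 3: x=[3.1875 11.6250 11.1875] v=[-2.2500 4.5000 -2.2500]
Step 4: x=[3.7344 10.5313 11.7344] v=[2.1875 -4.3750 2.1875]
Step 5: x=[4.9805 8.0391 12.9805] v=[4.9844 -9.9688 4.9844]
Step 6: x=[5.9913 6.0176 13.9913] v=[4.0430 -8.0860 4.0430]
Max displacement = 3.6250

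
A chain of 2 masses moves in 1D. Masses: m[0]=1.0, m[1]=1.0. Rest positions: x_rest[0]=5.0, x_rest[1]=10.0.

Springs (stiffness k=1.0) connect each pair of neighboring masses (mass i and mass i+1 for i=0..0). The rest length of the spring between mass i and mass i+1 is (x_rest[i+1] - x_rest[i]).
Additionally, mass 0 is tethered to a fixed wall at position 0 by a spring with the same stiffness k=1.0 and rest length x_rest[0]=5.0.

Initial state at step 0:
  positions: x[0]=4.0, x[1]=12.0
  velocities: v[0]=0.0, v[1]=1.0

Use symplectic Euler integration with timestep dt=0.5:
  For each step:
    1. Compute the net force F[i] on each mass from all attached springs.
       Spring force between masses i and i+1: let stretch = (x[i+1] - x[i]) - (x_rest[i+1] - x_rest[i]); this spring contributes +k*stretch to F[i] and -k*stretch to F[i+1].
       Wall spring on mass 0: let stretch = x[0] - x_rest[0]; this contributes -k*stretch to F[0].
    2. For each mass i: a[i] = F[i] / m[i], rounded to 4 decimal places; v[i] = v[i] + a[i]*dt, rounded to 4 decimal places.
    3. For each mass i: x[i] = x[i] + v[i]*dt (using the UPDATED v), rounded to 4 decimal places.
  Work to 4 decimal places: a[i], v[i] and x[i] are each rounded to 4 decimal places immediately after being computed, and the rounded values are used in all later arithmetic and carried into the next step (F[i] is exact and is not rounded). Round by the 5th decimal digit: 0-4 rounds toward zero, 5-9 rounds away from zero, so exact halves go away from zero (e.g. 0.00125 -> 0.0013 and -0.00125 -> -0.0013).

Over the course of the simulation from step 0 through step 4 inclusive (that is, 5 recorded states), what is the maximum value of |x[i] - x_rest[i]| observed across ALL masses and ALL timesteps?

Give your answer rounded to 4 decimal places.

Answer: 2.4219

Derivation:
Step 0: x=[4.0000 12.0000] v=[0.0000 1.0000]
Step 1: x=[5.0000 11.7500] v=[2.0000 -0.5000]
Step 2: x=[6.4375 11.0625] v=[2.8750 -1.3750]
Step 3: x=[7.4219 10.4688] v=[1.9688 -1.1875]
Step 4: x=[7.3126 10.3633] v=[-0.2187 -0.2110]
Max displacement = 2.4219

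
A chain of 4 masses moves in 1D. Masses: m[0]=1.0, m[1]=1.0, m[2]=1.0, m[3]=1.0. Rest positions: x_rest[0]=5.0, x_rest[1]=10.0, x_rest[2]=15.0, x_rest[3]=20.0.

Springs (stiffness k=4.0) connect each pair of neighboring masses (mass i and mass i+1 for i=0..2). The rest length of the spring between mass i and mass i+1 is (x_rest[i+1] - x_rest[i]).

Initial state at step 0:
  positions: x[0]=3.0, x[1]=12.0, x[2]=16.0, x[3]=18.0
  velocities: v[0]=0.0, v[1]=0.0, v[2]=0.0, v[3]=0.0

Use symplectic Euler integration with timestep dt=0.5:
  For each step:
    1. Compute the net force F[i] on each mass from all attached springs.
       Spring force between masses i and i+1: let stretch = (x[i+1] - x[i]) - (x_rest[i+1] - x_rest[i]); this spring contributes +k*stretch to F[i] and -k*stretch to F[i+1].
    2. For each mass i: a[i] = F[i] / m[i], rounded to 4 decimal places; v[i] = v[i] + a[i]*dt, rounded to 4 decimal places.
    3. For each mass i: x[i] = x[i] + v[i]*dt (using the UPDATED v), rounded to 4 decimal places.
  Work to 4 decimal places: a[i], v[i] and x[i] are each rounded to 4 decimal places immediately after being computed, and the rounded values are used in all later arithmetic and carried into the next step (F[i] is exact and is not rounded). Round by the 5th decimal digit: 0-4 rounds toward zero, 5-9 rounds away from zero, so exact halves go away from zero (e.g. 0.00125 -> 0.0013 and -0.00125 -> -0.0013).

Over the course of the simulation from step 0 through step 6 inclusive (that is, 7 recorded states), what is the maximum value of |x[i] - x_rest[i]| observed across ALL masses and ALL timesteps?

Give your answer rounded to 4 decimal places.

Step 0: x=[3.0000 12.0000 16.0000 18.0000] v=[0.0000 0.0000 0.0000 0.0000]
Step 1: x=[7.0000 7.0000 14.0000 21.0000] v=[8.0000 -10.0000 -4.0000 6.0000]
Step 2: x=[6.0000 9.0000 12.0000 22.0000] v=[-2.0000 4.0000 -4.0000 2.0000]
Step 3: x=[3.0000 11.0000 17.0000 18.0000] v=[-6.0000 4.0000 10.0000 -8.0000]
Step 4: x=[3.0000 11.0000 17.0000 18.0000] v=[0.0000 0.0000 0.0000 0.0000]
Step 5: x=[6.0000 9.0000 12.0000 22.0000] v=[6.0000 -4.0000 -10.0000 8.0000]
Step 6: x=[7.0000 7.0000 14.0000 21.0000] v=[2.0000 -4.0000 4.0000 -2.0000]
Max displacement = 3.0000

Answer: 3.0000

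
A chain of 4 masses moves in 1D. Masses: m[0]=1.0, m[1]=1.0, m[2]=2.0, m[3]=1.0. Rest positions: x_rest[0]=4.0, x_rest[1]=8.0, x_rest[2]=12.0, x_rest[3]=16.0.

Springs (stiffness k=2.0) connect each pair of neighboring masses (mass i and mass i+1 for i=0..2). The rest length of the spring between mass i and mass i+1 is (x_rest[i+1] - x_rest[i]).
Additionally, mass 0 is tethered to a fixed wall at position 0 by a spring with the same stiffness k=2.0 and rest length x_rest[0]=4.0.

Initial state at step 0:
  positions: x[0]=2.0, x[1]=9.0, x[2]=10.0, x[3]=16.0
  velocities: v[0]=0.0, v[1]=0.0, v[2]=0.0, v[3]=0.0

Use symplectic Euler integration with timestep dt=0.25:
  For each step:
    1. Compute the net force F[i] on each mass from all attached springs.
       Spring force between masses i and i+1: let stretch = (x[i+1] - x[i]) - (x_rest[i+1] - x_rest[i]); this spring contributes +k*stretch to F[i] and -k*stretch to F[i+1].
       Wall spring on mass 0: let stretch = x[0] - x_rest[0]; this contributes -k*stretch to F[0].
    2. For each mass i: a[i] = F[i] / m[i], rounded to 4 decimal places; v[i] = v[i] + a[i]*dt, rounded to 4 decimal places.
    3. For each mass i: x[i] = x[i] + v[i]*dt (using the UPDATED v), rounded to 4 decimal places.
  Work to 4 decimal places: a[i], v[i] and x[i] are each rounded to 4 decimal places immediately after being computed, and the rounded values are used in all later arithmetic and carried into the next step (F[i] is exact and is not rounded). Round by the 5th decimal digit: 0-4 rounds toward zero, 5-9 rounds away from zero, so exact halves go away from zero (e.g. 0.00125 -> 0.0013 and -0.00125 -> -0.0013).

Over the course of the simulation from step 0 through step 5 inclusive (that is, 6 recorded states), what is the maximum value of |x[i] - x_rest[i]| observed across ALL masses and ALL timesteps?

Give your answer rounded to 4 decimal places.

Step 0: x=[2.0000 9.0000 10.0000 16.0000] v=[0.0000 0.0000 0.0000 0.0000]
Step 1: x=[2.6250 8.2500 10.3125 15.7500] v=[2.5000 -3.0000 1.2500 -1.0000]
Step 2: x=[3.6250 7.0547 10.8360 15.3203] v=[4.0000 -4.7813 2.0938 -1.7188]
Step 3: x=[4.6006 5.9033 11.4034 14.8301] v=[3.9024 -4.6055 2.2696 -1.9610]
Step 4: x=[5.1640 5.2766 11.8412 14.4115] v=[2.2535 -2.5068 1.7513 -1.6744]
Step 5: x=[5.0960 5.4564 12.0294 14.1716] v=[-0.2722 0.7192 0.7527 -0.9596]
Max displacement = 2.7234

Answer: 2.7234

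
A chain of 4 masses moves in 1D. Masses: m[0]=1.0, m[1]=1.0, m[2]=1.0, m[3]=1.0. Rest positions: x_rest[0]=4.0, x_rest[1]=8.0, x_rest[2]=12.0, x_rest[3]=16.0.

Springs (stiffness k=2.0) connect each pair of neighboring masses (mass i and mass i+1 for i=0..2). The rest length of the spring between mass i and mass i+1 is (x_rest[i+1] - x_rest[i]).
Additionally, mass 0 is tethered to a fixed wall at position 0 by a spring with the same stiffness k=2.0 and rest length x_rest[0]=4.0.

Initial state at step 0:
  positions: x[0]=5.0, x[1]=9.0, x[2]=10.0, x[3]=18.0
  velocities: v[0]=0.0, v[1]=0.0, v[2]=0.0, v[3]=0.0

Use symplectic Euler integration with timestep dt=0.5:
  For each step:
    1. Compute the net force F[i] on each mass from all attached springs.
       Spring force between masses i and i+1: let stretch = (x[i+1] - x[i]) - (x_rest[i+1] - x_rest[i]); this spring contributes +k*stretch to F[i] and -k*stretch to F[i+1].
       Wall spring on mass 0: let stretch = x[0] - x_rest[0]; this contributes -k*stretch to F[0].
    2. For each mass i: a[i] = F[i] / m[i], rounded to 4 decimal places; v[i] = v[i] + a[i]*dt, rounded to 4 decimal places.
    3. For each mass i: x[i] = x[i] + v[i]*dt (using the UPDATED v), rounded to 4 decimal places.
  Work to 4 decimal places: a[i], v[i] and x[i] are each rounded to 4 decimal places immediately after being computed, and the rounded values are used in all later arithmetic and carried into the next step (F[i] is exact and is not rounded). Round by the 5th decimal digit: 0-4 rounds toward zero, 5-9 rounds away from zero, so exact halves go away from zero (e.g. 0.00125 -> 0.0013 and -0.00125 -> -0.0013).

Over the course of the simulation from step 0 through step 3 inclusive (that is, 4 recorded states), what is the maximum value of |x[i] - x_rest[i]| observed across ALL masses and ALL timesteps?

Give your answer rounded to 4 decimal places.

Answer: 3.2500

Derivation:
Step 0: x=[5.0000 9.0000 10.0000 18.0000] v=[0.0000 0.0000 0.0000 0.0000]
Step 1: x=[4.5000 7.5000 13.5000 16.0000] v=[-1.0000 -3.0000 7.0000 -4.0000]
Step 2: x=[3.2500 7.5000 15.2500 14.7500] v=[-2.5000 0.0000 3.5000 -2.5000]
Step 3: x=[2.5000 9.2500 12.8750 15.7500] v=[-1.5000 3.5000 -4.7500 2.0000]
Max displacement = 3.2500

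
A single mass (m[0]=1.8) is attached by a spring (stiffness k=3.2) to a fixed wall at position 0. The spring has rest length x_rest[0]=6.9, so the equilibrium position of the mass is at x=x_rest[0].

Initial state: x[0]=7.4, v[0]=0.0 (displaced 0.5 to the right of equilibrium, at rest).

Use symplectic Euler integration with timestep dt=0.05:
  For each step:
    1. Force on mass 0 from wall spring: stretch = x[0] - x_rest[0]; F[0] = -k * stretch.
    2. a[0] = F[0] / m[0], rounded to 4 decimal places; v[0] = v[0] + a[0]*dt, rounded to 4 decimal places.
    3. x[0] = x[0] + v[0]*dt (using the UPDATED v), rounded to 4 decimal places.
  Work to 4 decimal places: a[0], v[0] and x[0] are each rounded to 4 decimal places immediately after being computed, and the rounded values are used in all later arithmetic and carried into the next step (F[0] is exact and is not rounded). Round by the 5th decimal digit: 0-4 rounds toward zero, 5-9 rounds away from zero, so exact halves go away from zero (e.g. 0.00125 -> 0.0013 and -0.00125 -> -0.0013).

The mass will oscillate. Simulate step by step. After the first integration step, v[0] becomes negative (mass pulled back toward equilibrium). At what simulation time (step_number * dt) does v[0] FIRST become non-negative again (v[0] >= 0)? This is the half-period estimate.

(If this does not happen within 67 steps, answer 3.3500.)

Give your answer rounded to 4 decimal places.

Answer: 2.4000

Derivation:
Step 0: x=[7.4000] v=[0.0000]
Step 1: x=[7.3978] v=[-0.0444]
Step 2: x=[7.3934] v=[-0.0887]
Step 3: x=[7.3868] v=[-0.1326]
Step 4: x=[7.3780] v=[-0.1759]
Step 5: x=[7.3671] v=[-0.2184]
Step 6: x=[7.3541] v=[-0.2599]
Step 7: x=[7.3391] v=[-0.3003]
Step 8: x=[7.3221] v=[-0.3393]
Step 9: x=[7.3033] v=[-0.3768]
Step 10: x=[7.2827] v=[-0.4127]
Step 11: x=[7.2604] v=[-0.4467]
Step 12: x=[7.2365] v=[-0.4787]
Step 13: x=[7.2111] v=[-0.5086]
Step 14: x=[7.1843] v=[-0.5363]
Step 15: x=[7.1562] v=[-0.5616]
Step 16: x=[7.1270] v=[-0.5844]
Step 17: x=[7.0968] v=[-0.6046]
Step 18: x=[7.0657] v=[-0.6221]
Step 19: x=[7.0339] v=[-0.6368]
Step 20: x=[7.0015] v=[-0.6487]
Step 21: x=[6.9686] v=[-0.6577]
Step 22: x=[6.9354] v=[-0.6638]
Step 23: x=[6.9021] v=[-0.6669]
Step 24: x=[6.8687] v=[-0.6671]
Step 25: x=[6.8355] v=[-0.6643]
Step 26: x=[6.8026] v=[-0.6586]
Step 27: x=[6.7701] v=[-0.6499]
Step 28: x=[6.7382] v=[-0.6384]
Step 29: x=[6.7070] v=[-0.6240]
Step 30: x=[6.6767] v=[-0.6068]
Step 31: x=[6.6474] v=[-0.5870]
Step 32: x=[6.6192] v=[-0.5645]
Step 33: x=[6.5922] v=[-0.5395]
Step 34: x=[6.5666] v=[-0.5121]
Step 35: x=[6.5425] v=[-0.4825]
Step 36: x=[6.5200] v=[-0.4507]
Step 37: x=[6.4992] v=[-0.4169]
Step 38: x=[6.4801] v=[-0.3813]
Step 39: x=[6.4629] v=[-0.3440]
Step 40: x=[6.4476] v=[-0.3051]
Step 41: x=[6.4344] v=[-0.2649]
Step 42: x=[6.4232] v=[-0.2235]
Step 43: x=[6.4141] v=[-0.1811]
Step 44: x=[6.4072] v=[-0.1379]
Step 45: x=[6.4025] v=[-0.0941]
Step 46: x=[6.4000] v=[-0.0499]
Step 47: x=[6.3997] v=[-0.0055]
Step 48: x=[6.4017] v=[0.0390]
First v>=0 after going negative at step 48, time=2.4000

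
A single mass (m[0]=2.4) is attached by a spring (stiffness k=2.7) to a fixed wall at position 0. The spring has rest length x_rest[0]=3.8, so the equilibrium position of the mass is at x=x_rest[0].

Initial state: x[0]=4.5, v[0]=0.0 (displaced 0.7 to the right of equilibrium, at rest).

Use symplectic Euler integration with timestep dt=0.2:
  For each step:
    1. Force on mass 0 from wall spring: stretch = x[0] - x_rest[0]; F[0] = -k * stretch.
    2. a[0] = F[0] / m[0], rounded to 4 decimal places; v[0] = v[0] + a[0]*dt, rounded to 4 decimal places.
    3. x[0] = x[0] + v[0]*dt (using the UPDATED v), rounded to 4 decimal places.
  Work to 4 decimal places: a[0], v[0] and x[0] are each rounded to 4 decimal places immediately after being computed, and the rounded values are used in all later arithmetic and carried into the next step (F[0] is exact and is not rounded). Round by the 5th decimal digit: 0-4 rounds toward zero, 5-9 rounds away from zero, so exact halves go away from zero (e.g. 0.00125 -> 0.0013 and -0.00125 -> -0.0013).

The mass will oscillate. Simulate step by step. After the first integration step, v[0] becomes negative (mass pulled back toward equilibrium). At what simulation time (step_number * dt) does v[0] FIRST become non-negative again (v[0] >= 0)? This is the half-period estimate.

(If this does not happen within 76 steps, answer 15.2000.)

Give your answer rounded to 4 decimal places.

Step 0: x=[4.5000] v=[0.0000]
Step 1: x=[4.4685] v=[-0.1575]
Step 2: x=[4.4069] v=[-0.3079]
Step 3: x=[4.3180] v=[-0.4445]
Step 4: x=[4.2058] v=[-0.5611]
Step 5: x=[4.0753] v=[-0.6524]
Step 6: x=[3.9324] v=[-0.7143]
Step 7: x=[3.7836] v=[-0.7441]
Step 8: x=[3.6355] v=[-0.7404]
Step 9: x=[3.4948] v=[-0.7034]
Step 10: x=[3.3679] v=[-0.6347]
Step 11: x=[3.2604] v=[-0.5375]
Step 12: x=[3.1772] v=[-0.4161]
Step 13: x=[3.1220] v=[-0.2760]
Step 14: x=[3.0973] v=[-0.1234]
Step 15: x=[3.1042] v=[0.0347]
First v>=0 after going negative at step 15, time=3.0000

Answer: 3.0000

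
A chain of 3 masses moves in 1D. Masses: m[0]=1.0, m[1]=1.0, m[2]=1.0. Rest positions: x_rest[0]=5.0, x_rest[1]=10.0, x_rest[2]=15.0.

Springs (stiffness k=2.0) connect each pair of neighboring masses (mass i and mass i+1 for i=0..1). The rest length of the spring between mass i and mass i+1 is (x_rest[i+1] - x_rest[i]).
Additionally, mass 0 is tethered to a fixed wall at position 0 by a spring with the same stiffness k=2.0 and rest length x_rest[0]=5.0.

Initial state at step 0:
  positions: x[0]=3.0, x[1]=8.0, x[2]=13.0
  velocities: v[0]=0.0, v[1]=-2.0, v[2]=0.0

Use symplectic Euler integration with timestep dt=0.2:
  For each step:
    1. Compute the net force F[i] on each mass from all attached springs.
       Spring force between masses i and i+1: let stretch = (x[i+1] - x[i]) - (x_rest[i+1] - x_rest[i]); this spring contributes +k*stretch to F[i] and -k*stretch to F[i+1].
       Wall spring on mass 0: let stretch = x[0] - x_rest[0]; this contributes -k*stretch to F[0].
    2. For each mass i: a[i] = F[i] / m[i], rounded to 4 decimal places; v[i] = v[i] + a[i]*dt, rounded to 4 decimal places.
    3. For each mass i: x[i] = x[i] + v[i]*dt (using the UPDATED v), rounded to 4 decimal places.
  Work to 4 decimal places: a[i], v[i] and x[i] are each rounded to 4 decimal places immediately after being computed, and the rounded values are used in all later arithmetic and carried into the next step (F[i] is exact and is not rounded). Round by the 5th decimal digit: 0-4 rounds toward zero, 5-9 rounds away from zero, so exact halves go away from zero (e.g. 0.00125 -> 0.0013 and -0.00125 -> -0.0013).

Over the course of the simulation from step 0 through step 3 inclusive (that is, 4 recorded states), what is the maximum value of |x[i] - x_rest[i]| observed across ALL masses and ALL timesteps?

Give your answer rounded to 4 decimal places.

Answer: 2.8995

Derivation:
Step 0: x=[3.0000 8.0000 13.0000] v=[0.0000 -2.0000 0.0000]
Step 1: x=[3.1600 7.6000 13.0000] v=[0.8000 -2.0000 0.0000]
Step 2: x=[3.4224 7.2768 12.9680] v=[1.3120 -1.6160 -0.1600]
Step 3: x=[3.7194 7.1005 12.8807] v=[1.4848 -0.8813 -0.4365]
Max displacement = 2.8995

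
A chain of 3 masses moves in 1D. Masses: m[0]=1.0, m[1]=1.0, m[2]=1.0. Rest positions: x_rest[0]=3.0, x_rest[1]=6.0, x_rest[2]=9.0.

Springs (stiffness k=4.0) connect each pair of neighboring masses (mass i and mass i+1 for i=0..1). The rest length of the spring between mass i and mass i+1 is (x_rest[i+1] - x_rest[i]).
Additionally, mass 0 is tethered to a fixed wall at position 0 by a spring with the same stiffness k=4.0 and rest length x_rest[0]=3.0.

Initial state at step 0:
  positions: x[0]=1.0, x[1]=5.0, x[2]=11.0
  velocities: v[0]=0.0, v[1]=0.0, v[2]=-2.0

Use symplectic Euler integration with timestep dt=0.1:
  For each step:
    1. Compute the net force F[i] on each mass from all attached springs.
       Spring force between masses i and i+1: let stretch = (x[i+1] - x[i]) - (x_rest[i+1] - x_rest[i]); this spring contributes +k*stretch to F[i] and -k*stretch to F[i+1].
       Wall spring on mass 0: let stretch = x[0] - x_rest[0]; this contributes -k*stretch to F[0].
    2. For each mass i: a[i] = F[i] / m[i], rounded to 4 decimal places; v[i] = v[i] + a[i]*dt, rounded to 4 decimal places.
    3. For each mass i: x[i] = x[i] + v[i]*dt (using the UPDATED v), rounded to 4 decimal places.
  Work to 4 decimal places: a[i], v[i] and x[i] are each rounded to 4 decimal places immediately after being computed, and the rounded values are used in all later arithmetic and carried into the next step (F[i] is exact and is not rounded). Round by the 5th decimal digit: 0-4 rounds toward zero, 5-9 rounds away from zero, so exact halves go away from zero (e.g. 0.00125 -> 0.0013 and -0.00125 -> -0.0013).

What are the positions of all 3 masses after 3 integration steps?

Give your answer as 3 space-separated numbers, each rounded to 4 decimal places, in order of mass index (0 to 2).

Answer: 1.6879 5.4175 9.7508

Derivation:
Step 0: x=[1.0000 5.0000 11.0000] v=[0.0000 0.0000 -2.0000]
Step 1: x=[1.1200 5.0800 10.6800] v=[1.2000 0.8000 -3.2000]
Step 2: x=[1.3536 5.2256 10.2560] v=[2.3360 1.4560 -4.2400]
Step 3: x=[1.6879 5.4175 9.7508] v=[3.3434 1.9194 -5.0522]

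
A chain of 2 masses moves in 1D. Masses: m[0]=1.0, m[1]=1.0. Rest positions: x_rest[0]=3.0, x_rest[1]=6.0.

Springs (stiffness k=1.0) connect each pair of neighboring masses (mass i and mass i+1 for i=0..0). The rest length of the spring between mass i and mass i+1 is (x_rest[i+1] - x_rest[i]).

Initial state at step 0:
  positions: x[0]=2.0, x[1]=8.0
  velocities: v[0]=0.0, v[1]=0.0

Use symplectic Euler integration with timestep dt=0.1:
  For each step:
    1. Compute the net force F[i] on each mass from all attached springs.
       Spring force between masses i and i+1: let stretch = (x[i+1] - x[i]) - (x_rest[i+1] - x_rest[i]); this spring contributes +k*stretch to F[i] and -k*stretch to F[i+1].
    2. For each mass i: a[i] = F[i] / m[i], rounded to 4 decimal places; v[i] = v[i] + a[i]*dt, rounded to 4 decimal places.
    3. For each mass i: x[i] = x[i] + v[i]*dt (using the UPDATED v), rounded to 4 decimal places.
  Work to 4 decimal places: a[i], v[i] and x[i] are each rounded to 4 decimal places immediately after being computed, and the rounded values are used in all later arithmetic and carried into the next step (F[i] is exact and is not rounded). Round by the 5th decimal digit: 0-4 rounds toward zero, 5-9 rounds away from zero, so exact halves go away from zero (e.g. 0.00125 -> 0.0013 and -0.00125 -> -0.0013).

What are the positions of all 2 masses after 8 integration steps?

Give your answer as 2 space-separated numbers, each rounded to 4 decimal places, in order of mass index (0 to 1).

Answer: 2.9595 7.0406

Derivation:
Step 0: x=[2.0000 8.0000] v=[0.0000 0.0000]
Step 1: x=[2.0300 7.9700] v=[0.3000 -0.3000]
Step 2: x=[2.0894 7.9106] v=[0.5940 -0.5940]
Step 3: x=[2.1770 7.8230] v=[0.8761 -0.8761]
Step 4: x=[2.2911 7.7089] v=[1.1407 -1.1407]
Step 5: x=[2.4294 7.5707] v=[1.3825 -1.3825]
Step 6: x=[2.5891 7.4110] v=[1.5966 -1.5966]
Step 7: x=[2.7670 7.2331] v=[1.7788 -1.7788]
Step 8: x=[2.9595 7.0406] v=[1.9254 -1.9254]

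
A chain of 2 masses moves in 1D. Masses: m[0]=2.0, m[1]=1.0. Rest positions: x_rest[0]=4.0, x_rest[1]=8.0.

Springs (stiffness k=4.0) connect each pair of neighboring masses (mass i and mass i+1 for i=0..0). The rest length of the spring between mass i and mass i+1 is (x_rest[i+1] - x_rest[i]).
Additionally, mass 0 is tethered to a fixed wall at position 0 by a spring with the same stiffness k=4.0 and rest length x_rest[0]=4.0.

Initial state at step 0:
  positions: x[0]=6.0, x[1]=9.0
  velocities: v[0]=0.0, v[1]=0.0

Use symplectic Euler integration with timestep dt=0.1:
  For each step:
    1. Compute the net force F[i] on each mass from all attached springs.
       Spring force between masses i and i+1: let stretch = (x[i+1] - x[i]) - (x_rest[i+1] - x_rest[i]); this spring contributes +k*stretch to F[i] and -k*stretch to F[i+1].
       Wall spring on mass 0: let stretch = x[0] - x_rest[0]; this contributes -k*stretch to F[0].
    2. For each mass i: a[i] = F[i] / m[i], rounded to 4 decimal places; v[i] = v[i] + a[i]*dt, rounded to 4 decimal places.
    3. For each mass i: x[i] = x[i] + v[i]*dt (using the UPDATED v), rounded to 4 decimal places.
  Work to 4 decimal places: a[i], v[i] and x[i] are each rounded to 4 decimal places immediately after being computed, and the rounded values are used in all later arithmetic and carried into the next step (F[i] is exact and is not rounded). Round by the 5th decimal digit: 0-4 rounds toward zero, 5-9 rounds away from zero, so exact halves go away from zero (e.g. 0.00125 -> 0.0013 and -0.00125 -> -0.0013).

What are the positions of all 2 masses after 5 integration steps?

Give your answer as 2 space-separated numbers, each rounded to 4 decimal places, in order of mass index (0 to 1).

Step 0: x=[6.0000 9.0000] v=[0.0000 0.0000]
Step 1: x=[5.9400 9.0400] v=[-0.6000 0.4000]
Step 2: x=[5.8232 9.1160] v=[-1.1680 0.7600]
Step 3: x=[5.6558 9.2203] v=[-1.6741 1.0429]
Step 4: x=[5.4466 9.3420] v=[-2.0924 1.2171]
Step 5: x=[5.2063 9.4679] v=[-2.4026 1.2589]

Answer: 5.2063 9.4679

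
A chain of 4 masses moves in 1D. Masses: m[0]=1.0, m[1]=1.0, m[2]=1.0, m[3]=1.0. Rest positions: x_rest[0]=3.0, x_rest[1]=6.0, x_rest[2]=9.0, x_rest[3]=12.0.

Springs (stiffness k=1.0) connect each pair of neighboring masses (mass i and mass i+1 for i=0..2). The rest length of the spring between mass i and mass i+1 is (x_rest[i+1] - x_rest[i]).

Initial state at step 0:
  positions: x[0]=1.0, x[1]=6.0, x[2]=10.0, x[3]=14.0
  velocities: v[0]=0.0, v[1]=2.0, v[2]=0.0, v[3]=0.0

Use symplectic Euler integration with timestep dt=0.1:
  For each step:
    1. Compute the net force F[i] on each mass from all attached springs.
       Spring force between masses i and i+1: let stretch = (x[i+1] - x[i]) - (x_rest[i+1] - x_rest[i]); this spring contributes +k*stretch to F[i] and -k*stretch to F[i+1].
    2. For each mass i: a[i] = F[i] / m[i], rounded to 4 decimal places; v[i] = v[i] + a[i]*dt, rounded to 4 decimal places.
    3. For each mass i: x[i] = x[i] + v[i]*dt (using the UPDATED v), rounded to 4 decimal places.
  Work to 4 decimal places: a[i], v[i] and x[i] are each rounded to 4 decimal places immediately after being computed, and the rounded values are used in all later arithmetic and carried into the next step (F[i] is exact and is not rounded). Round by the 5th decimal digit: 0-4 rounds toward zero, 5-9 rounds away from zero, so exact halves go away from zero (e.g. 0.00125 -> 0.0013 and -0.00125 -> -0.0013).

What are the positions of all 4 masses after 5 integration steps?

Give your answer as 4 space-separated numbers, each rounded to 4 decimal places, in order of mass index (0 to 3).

Step 0: x=[1.0000 6.0000 10.0000 14.0000] v=[0.0000 2.0000 0.0000 0.0000]
Step 1: x=[1.0200 6.1900 10.0000 13.9900] v=[0.2000 1.9000 0.0000 -0.1000]
Step 2: x=[1.0617 6.3664 10.0018 13.9701] v=[0.4170 1.7640 0.0180 -0.1990]
Step 3: x=[1.1265 6.5261 10.0069 13.9405] v=[0.6475 1.5971 0.0513 -0.2958]
Step 4: x=[1.2153 6.6666 10.0166 13.9016] v=[0.8875 1.4052 0.0966 -0.3892]
Step 5: x=[1.3286 6.7861 10.0316 13.8538] v=[1.1326 1.1951 0.1501 -0.4777]

Answer: 1.3286 6.7861 10.0316 13.8538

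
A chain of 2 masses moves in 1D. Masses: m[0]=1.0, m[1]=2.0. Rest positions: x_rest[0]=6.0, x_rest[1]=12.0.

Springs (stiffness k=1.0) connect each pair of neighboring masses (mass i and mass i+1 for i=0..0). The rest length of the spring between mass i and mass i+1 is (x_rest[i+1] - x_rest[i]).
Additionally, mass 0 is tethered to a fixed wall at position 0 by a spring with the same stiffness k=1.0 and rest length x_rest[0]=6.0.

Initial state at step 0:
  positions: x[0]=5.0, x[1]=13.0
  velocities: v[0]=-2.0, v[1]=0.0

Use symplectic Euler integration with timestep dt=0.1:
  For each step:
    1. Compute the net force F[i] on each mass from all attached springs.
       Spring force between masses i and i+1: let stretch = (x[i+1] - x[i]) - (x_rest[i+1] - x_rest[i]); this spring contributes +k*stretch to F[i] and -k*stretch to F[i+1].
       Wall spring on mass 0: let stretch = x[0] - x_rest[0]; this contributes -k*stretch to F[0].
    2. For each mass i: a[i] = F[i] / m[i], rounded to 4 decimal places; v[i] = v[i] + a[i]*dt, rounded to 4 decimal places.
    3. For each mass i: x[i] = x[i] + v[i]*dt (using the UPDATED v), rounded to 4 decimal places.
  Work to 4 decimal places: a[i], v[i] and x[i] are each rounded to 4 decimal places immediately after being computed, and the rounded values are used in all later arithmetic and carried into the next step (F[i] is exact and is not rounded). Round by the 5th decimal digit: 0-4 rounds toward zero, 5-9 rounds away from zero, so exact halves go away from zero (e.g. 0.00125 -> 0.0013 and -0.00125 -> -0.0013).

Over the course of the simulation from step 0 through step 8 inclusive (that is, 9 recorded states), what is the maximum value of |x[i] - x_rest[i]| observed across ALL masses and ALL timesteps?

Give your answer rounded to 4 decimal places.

Answer: 1.4959

Derivation:
Step 0: x=[5.0000 13.0000] v=[-2.0000 0.0000]
Step 1: x=[4.8300 12.9900] v=[-1.7000 -0.1000]
Step 2: x=[4.6933 12.9692] v=[-1.3670 -0.2080]
Step 3: x=[4.5924 12.9370] v=[-1.0087 -0.3218]
Step 4: x=[4.5291 12.8931] v=[-0.6335 -0.4390]
Step 5: x=[4.5041 12.8374] v=[-0.2500 -0.5572]
Step 6: x=[4.5174 12.7700] v=[0.1329 -0.6739]
Step 7: x=[4.5680 12.6914] v=[0.5064 -0.7865]
Step 8: x=[4.6542 12.6021] v=[0.8619 -0.8927]
Max displacement = 1.4959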